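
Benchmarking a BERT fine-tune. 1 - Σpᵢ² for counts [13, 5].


Probabilities: [13/18, 5/18] ≈ [0.7222, 0.2778]
Σpᵢ² = (169 + 25)/18² = 194/324
Gini = 1 - Σpᵢ² = 1 - 194/324 = 0.4012

0.4012


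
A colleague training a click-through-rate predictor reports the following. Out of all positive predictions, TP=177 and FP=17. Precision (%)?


Precision = TP/(TP+FP)
= 177/(177+17)
= 177/194 = 91.24%

91.24%


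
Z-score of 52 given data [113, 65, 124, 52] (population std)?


μ = 88.5, σ = 30.5982
z = (52 - 88.5)/30.5982 = -1.1929

-1.1929


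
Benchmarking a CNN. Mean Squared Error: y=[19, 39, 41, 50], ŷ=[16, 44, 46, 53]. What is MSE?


Squared errors: (19-16)²=9, (39-44)²=25, (41-46)²=25, (50-53)²=9
Sum = 68
MSE = 68/4 = 17

17


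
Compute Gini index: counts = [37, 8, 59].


Probabilities: [37/104, 8/104, 59/104] ≈ [0.3558, 0.0769, 0.5673]
Σpᵢ² = (1369 + 64 + 3481)/104² = 4914/10816
Gini = 1 - Σpᵢ² = 1 - 4914/10816 = 0.5457

0.5457


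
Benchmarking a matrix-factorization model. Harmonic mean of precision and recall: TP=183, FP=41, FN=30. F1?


Precision = 183/224 = 0.817
Recall = 183/213 = 0.8592
F1 = 2·P·R/(P+R) = 2·TP/(2·TP+FP+FN) = 366/(366+41+30) = 366/437 = 0.8375

0.8375


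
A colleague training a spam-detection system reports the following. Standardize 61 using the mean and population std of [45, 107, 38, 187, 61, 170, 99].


μ = 101, σ = 54.6443
z = (61 - 101)/54.6443 = -0.732

-0.732


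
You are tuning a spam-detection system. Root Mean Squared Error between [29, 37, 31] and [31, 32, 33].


MSE = 33/3 = 11
RMSE = √(33/3) = 3.3166

3.3166


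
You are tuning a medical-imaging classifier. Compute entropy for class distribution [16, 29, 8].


Probabilities: [16/53, 29/53, 8/53] ≈ [0.3019, 0.5472, 0.1509]
H = -((16/53)·log₂(16/53) + (29/53)·log₂(29/53) + (8/53)·log₂(8/53))
  = 1.4094 bits

1.4094 bits


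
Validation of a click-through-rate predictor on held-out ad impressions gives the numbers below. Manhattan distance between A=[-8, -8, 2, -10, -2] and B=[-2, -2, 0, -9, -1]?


d = |-8+ 2| + |-8+ 2| + |2-0| + |-10+ 9| + |-2+ 1|
  = 6 + 6 + 2 + 1 + 1
  = 16

16


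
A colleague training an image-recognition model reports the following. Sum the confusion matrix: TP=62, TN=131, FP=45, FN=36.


Total = TP + TN + FP + FN
= 62 + 131 + 45 + 36
= 274
(Predicted positive: 107, predicted negative: 167)

274


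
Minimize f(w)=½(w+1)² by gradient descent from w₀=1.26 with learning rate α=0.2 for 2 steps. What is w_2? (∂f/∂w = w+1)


step 1: grad = 1.26+1 = 2.26; w = 1.26 - 0.2·(2.26) = 0.808
step 2: grad = 0.808+1 = 1.808; w = 0.808 - 0.2·(1.808) = 0.4464

0.4464


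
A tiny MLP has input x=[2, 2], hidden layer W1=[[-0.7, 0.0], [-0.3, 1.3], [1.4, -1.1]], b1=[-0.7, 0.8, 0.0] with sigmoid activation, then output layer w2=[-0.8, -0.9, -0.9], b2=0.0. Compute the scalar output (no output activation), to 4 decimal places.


z1[0] = (-0.7)·(2) + (0.0)·(2) - 0.7 = -2.1
z1[1] = (-0.3)·(2) + (1.3)·(2) + 0.8 = 2.8
z1[2] = (1.4)·(2) + (-1.1)·(2) + 0.0 = 0.6
h = sigmoid(z1) = [0.1091, 0.9427, 0.6457]
output = (-0.8)·(0.1091) + (-0.9)·(0.9427) + (-0.9)·(0.6457) + 0.0 = -1.5168

-1.5168


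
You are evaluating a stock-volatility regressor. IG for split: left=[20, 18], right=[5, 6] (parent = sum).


Parent = [25, 24], H_parent = 0.9997
H_left = 0.998 (n=38), H_right = 0.994 (n=11)
H_children = (38/49)·0.998 + (11/49)·0.994 = 0.9971
IG = 0.9997 - 0.9971 = 0.0026

0.0026


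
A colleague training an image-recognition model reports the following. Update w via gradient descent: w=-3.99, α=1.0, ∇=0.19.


w_new = w - α·∇
= -3.99 - 1.0·0.19
= -3.99 - 0.19
= -4.18

-4.18


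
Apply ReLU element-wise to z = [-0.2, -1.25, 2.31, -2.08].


ReLU(-0.2) = max(0, -0.2) = 0.0
ReLU(-1.25) = max(0, -1.25) = 0.0
ReLU(2.31) = max(0, 2.31) = 2.31
ReLU(-2.08) = max(0, -2.08) = 0.0
result = [0.0, 0.0, 2.31, 0.0]

[0.0, 0.0, 2.31, 0.0]


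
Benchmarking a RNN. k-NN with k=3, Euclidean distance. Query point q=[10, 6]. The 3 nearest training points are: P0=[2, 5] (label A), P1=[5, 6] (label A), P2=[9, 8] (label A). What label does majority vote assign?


d(q,P0) = 8.0623  (label A)
d(q,P1) = 5.0  (label A)
d(q,P2) = 2.2361  (label A)
Votes: A=3, B=0
Majority → A

A


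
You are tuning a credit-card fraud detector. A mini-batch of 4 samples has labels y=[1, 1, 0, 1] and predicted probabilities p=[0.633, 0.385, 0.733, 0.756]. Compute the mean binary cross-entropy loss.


L[0] = -ln(0.633) = 0.4573
L[1] = -ln(0.385) = 0.9545
L[2] = -ln(1-0.733) = -ln(0.267) = 1.3205
L[3] = -ln(0.756) = 0.2797
mean = (0.4573 + 0.9545 + 1.3205 + 0.2797)/4 = 0.753

0.753


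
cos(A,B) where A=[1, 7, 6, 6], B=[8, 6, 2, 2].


A·B = 1·8 + 7·6 + 6·2 + 6·2 = 74
‖A‖ = √122 = 11.0454, ‖B‖ = √108 = 10.3923
cos = 74/(√122·√108) = 74/√13176 = 0.6447

0.6447


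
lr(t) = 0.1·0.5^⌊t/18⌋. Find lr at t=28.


n_drops = ⌊28/18⌋ = 1
lr = 0.1·0.5^1 = 0.1·0.5 = 0.05

0.05


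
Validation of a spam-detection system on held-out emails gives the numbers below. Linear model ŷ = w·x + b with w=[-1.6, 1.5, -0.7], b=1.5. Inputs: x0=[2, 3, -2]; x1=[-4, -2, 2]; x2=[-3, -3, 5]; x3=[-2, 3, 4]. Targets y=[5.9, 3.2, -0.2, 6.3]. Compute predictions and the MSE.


ŷ0 = (-1.6)·(2) + (1.5)·(3) + (-0.7)·(-2) + 1.5 = 4.2
ŷ1 = (-1.6)·(-4) + (1.5)·(-2) + (-0.7)·(2) + 1.5 = 3.5
ŷ2 = (-1.6)·(-3) + (1.5)·(-3) + (-0.7)·(5) + 1.5 = -1.7
ŷ3 = (-1.6)·(-2) + (1.5)·(3) + (-0.7)·(4) + 1.5 = 6.4
errors² = [2.89, 0.09, 2.25, 0.01]
MSE = 5.2400/4 = 1.31

1.31


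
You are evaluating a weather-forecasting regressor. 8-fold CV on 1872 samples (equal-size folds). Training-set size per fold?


Fold size = 1872/8 = 234
Training per fold = 1872 - 234 = 1638

1638


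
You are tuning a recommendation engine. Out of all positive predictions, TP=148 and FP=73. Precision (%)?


Precision = TP/(TP+FP)
= 148/(148+73)
= 148/221 = 66.97%

66.97%


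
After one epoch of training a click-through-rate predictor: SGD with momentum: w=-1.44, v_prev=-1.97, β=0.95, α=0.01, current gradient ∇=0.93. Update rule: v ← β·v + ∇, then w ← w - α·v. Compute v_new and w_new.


v_new = 0.95·-1.97 + 0.93 = -1.8715 + 0.93 = -0.9415
w_new = -1.44 - 0.01·-0.9415 = -1.44 + 0.009415 = -1.430585

v_new=-0.9415, w_new=-1.430585


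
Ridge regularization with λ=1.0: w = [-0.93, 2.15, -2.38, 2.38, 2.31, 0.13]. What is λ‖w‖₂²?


‖w‖₂² = (-0.93)² + (2.15)² + (-2.38)² + (2.38)² + (2.31)² + (0.13)²
     = 0.8649 + 4.6225 + 5.6644 + 5.6644 + 5.3361 + 0.0169
     = 22.1692
λ·‖w‖₂² = 1.0·22.1692 = 22.1692

22.1692


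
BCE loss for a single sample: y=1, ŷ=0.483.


BCE = -[y·ln(p) + (1-y)·ln(1-p)]
= -1·ln(0.483) - 0
= -ln(0.483) = 0.7277

0.7277


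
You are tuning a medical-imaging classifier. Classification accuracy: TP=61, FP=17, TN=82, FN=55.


Accuracy = (TP+TN)/(TP+TN+FP+FN)
= (61+82)/(215)
= 143/215 = 66.51%

66.51%


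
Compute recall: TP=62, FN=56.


Recall = TP/(TP+FN)
= 62/(62+56)
= 62/118 = 52.54%

52.54%


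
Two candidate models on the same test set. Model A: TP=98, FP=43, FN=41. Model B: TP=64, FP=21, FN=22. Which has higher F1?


Model A: P=98/141=0.695, R=98/139=0.705, F1=2PR/(P+R)=2TP/(2TP+FP+FN)=196/280=0.7
Model B: P=64/85=0.7529, R=64/86=0.7442, F1=2PR/(P+R)=2TP/(2TP+FP+FN)=128/171=0.7485
0.7 < 0.7485 → Model B

Model B


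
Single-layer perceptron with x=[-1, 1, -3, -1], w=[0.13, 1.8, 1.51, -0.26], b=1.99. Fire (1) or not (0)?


z = (-1)·(0.13) + (1)·(1.8) + (-3)·(1.51) + (-1)·(-0.26) + 1.99
  = -0.61
step(z) = 0 (z<0)

0


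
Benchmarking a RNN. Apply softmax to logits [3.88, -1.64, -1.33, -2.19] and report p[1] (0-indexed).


Exponentials: e^3.88=48.4242, e^-1.64=0.194, e^-1.33=0.2645, e^-2.19=0.1119
Sum = 48.9946
Softmax = [0.9884, 0.004, 0.0054, 0.0023]
p[1] = 0.194/48.9946 = 0.004

0.004


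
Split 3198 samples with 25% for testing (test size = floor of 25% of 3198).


Test = ⌊3198·25/100⌋ = 799
Train = 3198 - 799 = 2399

Train: 2399, Test: 799


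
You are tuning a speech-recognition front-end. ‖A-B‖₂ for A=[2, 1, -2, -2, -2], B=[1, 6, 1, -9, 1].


d = √((2-1)² + (1-6)² + (-2-1)² + (-2+ 9)² + (-2-1)²)
  = √(1 + 25 + 9 + 49 + 9)
  = √93 = 9.6437

9.6437


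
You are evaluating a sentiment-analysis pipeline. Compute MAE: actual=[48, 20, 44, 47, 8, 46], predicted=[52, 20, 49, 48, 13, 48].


Absolute errors: |48-52|=4, |20-20|=0, |44-49|=5, |47-48|=1, |8-13|=5, |46-48|=2
Sum = 17
MAE = 17/6 = 17/6

17/6


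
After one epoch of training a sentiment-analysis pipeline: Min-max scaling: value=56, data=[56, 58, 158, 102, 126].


min=56, max=158
(56-56)/(158-56) = 0/102 = 0.0

0.0


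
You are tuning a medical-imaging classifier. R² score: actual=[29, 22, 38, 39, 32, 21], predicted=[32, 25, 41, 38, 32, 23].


ȳ = 30.1667
SS_res = Σ(y-ŷ)² = 32
SS_tot = Σ(y-ȳ)² = 294.83
R² = 1 - SS_res/SS_tot = 1 - 0.1085 = 0.8915

0.8915


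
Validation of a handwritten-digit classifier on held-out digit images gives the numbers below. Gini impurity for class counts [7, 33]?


Probabilities: [7/40, 33/40] ≈ [0.175, 0.825]
Σpᵢ² = (49 + 1089)/40² = 1138/1600
Gini = 1 - Σpᵢ² = 1 - 1138/1600 = 0.2887

0.2887


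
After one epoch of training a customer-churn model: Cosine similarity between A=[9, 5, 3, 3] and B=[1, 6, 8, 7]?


A·B = 9·1 + 5·6 + 3·8 + 3·7 = 84
‖A‖ = √124 = 11.1355, ‖B‖ = √150 = 12.2474
cos = 84/(√124·√150) = 84/√18600 = 0.6159

0.6159


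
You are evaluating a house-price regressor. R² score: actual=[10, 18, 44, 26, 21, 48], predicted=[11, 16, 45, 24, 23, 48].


ȳ = 27.8333
SS_res = Σ(y-ŷ)² = 14
SS_tot = Σ(y-ȳ)² = 1132.83
R² = 1 - SS_res/SS_tot = 1 - 0.0124 = 0.9876

0.9876


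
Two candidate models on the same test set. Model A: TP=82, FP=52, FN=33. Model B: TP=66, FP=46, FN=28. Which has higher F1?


Model A: P=82/134=0.6119, R=82/115=0.713, F1=2PR/(P+R)=2TP/(2TP+FP+FN)=164/249=0.6586
Model B: P=66/112=0.5893, R=66/94=0.7021, F1=2PR/(P+R)=2TP/(2TP+FP+FN)=132/206=0.6408
0.6586 > 0.6408 → Model A

Model A


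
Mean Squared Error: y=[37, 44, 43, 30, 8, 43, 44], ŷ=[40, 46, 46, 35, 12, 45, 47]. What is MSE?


Squared errors: (37-40)²=9, (44-46)²=4, (43-46)²=9, (30-35)²=25, (8-12)²=16, (43-45)²=4, (44-47)²=9
Sum = 76
MSE = 76/7 = 76/7

76/7


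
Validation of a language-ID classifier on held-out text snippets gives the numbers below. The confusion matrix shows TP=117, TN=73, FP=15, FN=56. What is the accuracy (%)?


Accuracy = (TP+TN)/(TP+TN+FP+FN)
= (117+73)/(261)
= 190/261 = 72.8%

72.8%


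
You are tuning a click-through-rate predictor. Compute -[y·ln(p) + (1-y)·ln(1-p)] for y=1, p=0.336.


BCE = -[y·ln(p) + (1-y)·ln(1-p)]
= -1·ln(0.336) - 0
= -ln(0.336) = 1.0906

1.0906


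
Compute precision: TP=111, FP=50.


Precision = TP/(TP+FP)
= 111/(111+50)
= 111/161 = 68.94%

68.94%


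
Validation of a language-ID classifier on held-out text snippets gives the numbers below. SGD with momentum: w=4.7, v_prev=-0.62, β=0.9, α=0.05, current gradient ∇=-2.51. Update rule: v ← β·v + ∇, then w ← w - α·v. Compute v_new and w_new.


v_new = 0.9·-0.62 - 2.51 = -0.558 - 2.51 = -3.068
w_new = 4.7 - 0.05·-3.068 = 4.7 + 0.1534 = 4.8534

v_new=-3.068, w_new=4.8534


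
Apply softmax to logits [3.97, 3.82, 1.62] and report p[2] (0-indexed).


Exponentials: e^3.97=52.9845, e^3.82=45.6042, e^1.62=5.0531
Sum = 103.6418
Softmax = [0.5112, 0.44, 0.0488]
p[2] = 5.0531/103.6418 = 0.0488

0.0488


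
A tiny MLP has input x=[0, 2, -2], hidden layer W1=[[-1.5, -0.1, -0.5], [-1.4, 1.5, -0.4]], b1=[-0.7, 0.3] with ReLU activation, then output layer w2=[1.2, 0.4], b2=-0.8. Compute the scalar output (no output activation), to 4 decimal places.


z1[0] = (-1.5)·(0) + (-0.1)·(2) + (-0.5)·(-2) - 0.7 = 0.1
z1[1] = (-1.4)·(0) + (1.5)·(2) + (-0.4)·(-2) + 0.3 = 4.1
h = ReLU(z1) = [0.1, 4.1]
output = (1.2)·(0.1) + (0.4)·(4.1) - 0.8 = 0.96

0.96


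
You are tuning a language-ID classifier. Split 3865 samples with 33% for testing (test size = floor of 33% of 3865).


Test = ⌊3865·33/100⌋ = 1275
Train = 3865 - 1275 = 2590

Train: 2590, Test: 1275


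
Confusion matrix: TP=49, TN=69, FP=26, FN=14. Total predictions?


Total = TP + TN + FP + FN
= 49 + 69 + 26 + 14
= 158
(Predicted positive: 75, predicted negative: 83)

158


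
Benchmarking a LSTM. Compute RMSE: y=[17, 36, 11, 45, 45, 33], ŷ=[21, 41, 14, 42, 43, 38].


MSE = 88/6 = 14.6667
RMSE = √(88/6) = 3.8297

3.8297


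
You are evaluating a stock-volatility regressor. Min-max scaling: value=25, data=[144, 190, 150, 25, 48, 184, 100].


min=25, max=190
(25-25)/(190-25) = 0/165 = 0.0

0.0


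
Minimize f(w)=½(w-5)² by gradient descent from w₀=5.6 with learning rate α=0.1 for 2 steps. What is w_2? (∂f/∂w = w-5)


step 1: grad = 5.6-5 = 0.6; w = 5.6 - 0.1·(0.6) = 5.54
step 2: grad = 5.54-5 = 0.54; w = 5.54 - 0.1·(0.54) = 5.486

5.486


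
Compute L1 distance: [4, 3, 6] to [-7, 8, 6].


d = |4+ 7| + |3-8| + |6-6|
  = 11 + 5 + 0
  = 16

16


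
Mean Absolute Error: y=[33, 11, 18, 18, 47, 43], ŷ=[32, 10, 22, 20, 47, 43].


Absolute errors: |33-32|=1, |11-10|=1, |18-22|=4, |18-20|=2, |47-47|=0, |43-43|=0
Sum = 8
MAE = 8/6 = 4/3

4/3


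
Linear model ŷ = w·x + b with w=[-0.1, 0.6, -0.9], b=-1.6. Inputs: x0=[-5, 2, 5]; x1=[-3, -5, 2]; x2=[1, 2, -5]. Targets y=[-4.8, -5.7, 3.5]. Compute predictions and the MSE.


ŷ0 = (-0.1)·(-5) + (0.6)·(2) + (-0.9)·(5) - 1.6 = -4.4
ŷ1 = (-0.1)·(-3) + (0.6)·(-5) + (-0.9)·(2) - 1.6 = -6.1
ŷ2 = (-0.1)·(1) + (0.6)·(2) + (-0.9)·(-5) - 1.6 = 4.0
errors² = [0.16, 0.16, 0.25]
MSE = 0.5700/3 = 0.19

0.19


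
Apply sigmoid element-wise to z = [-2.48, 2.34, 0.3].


σ(-2.48) = 1/(1+e^2.48) = 0.0773
σ(2.34) = 1/(1+e^-2.34) = 0.9121
σ(0.3) = 1/(1+e^-0.3) = 0.5744
result = [0.0773, 0.9121, 0.5744]

[0.0773, 0.9121, 0.5744]


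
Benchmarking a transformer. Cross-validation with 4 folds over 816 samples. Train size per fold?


Fold size = 816/4 = 204
Training per fold = 816 - 204 = 612

612


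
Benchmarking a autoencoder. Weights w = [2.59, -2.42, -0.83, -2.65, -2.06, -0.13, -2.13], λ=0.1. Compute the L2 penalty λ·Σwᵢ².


‖w‖₂² = (2.59)² + (-2.42)² + (-0.83)² + (-2.65)² + (-2.06)² + (-0.13)² + (-2.13)²
     = 6.7081 + 5.8564 + 0.6889 + 7.0225 + 4.2436 + 0.0169 + 4.5369
     = 29.0733
λ·‖w‖₂² = 0.1·29.0733 = 2.90733

2.90733


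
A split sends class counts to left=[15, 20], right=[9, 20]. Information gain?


Parent = [24, 40], H_parent = 0.9544
H_left = 0.9852 (n=35), H_right = 0.8936 (n=29)
H_children = (35/64)·0.9852 + (29/64)·0.8936 = 0.9437
IG = 0.9544 - 0.9437 = 0.0107

0.0107


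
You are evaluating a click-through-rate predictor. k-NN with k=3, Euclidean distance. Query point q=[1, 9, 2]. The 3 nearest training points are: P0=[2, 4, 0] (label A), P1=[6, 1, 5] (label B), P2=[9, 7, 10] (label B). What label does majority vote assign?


d(q,P0) = 5.4772  (label A)
d(q,P1) = 9.8995  (label B)
d(q,P2) = 11.4891  (label B)
Votes: A=1, B=2
Majority → B

B


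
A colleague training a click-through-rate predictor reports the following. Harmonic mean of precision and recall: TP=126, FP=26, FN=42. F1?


Precision = 126/152 = 0.8289
Recall = 126/168 = 0.75
F1 = 2·P·R/(P+R) = 2·TP/(2·TP+FP+FN) = 252/(252+26+42) = 252/320 = 0.7875

0.7875


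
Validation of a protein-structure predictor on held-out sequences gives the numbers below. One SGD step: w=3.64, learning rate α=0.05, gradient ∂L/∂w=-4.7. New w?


w_new = w - α·∇
= 3.64 - 0.05·-4.7
= 3.64 + 0.235
= 3.875

3.875


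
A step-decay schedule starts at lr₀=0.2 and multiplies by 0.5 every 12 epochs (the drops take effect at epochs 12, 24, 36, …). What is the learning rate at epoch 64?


n_drops = ⌊64/12⌋ = 5
lr = 0.2·0.5^5 = 0.2·0.03125 = 0.00625

0.00625


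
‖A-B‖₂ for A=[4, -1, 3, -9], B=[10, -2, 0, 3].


d = √((4-10)² + (-1+ 2)² + (3-0)² + (-9-3)²)
  = √(36 + 1 + 9 + 144)
  = √190 = 13.784

13.784


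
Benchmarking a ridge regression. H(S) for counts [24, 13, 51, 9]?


Probabilities: [24/97, 13/97, 51/97, 9/97] ≈ [0.2474, 0.134, 0.5258, 0.0928]
H = -((24/97)·log₂(24/97) + (13/97)·log₂(13/97) + (51/97)·log₂(51/97) + (9/97)·log₂(9/97))
  = 1.693 bits

1.693 bits


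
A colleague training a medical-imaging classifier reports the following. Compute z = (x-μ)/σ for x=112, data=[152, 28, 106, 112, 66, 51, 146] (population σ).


μ = 94.4286, σ = 43.9541
z = (112 - 94.4286)/43.9541 = 0.3998

0.3998


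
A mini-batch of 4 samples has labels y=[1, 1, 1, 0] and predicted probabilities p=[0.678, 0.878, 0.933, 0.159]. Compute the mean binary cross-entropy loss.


L[0] = -ln(0.678) = 0.3886
L[1] = -ln(0.878) = 0.1301
L[2] = -ln(0.933) = 0.0694
L[3] = -ln(1-0.159) = -ln(0.841) = 0.1732
mean = (0.3886 + 0.1301 + 0.0694 + 0.1732)/4 = 0.1903

0.1903


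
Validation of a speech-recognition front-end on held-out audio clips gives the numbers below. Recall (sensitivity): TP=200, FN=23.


Recall = TP/(TP+FN)
= 200/(200+23)
= 200/223 = 89.69%

89.69%


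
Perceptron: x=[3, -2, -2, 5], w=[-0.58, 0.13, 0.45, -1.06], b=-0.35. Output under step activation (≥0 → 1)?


z = (3)·(-0.58) + (-2)·(0.13) + (-2)·(0.45) + (5)·(-1.06) - 0.35
  = -8.55
step(z) = 0 (z<0)

0


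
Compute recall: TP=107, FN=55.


Recall = TP/(TP+FN)
= 107/(107+55)
= 107/162 = 66.05%

66.05%


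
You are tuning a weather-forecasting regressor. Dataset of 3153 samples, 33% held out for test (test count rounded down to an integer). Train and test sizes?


Test = ⌊3153·33/100⌋ = 1040
Train = 3153 - 1040 = 2113

Train: 2113, Test: 1040


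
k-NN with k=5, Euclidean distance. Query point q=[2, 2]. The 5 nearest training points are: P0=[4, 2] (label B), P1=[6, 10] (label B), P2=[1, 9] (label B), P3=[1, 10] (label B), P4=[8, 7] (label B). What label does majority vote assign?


d(q,P0) = 2.0  (label B)
d(q,P1) = 8.9443  (label B)
d(q,P2) = 7.0711  (label B)
d(q,P3) = 8.0623  (label B)
d(q,P4) = 7.8102  (label B)
Votes: A=0, B=5
Majority → B

B


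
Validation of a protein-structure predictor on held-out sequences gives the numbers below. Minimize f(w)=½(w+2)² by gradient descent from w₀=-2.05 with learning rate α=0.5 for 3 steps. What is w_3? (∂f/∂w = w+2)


step 1: grad = -2.05+2 = -0.05; w = -2.05 - 0.5·(-0.05) = -2.025
step 2: grad = -2.025+2 = -0.025; w = -2.025 - 0.5·(-0.025) = -2.0125
step 3: grad = -2.0125+2 = -0.0125; w = -2.0125 - 0.5·(-0.0125) = -2.00625

-2.00625


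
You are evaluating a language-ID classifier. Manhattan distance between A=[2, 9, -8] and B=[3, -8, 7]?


d = |2-3| + |9+ 8| + |-8-7|
  = 1 + 17 + 15
  = 33

33


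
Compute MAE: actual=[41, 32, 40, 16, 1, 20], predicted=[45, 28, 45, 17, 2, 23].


Absolute errors: |41-45|=4, |32-28|=4, |40-45|=5, |16-17|=1, |1-2|=1, |20-23|=3
Sum = 18
MAE = 18/6 = 3

3


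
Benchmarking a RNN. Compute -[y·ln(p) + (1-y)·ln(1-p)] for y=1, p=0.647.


BCE = -[y·ln(p) + (1-y)·ln(1-p)]
= -1·ln(0.647) - 0
= -ln(0.647) = 0.4354

0.4354


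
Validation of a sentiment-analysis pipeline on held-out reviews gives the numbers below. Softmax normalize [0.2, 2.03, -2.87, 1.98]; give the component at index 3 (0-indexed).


Exponentials: e^0.2=1.2214, e^2.03=7.6141, e^-2.87=0.0567, e^1.98=7.2427
Sum = 16.1349
Softmax = [0.0757, 0.4719, 0.0035, 0.4489]
p[3] = 7.2427/16.1349 = 0.4489

0.4489


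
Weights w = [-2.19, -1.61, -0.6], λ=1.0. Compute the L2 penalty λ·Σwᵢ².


‖w‖₂² = (-2.19)² + (-1.61)² + (-0.6)²
     = 4.7961 + 2.5921 + 0.36
     = 7.7482
λ·‖w‖₂² = 1.0·7.7482 = 7.7482

7.7482


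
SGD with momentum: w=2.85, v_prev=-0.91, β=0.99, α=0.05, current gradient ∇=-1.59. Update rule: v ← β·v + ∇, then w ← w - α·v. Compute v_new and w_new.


v_new = 0.99·-0.91 - 1.59 = -0.9009 - 1.59 = -2.4909
w_new = 2.85 - 0.05·-2.4909 = 2.85 + 0.124545 = 2.974545

v_new=-2.4909, w_new=2.974545


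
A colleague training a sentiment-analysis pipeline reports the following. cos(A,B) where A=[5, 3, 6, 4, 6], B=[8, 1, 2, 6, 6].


A·B = 5·8 + 3·1 + 6·2 + 4·6 + 6·6 = 115
‖A‖ = √122 = 11.0454, ‖B‖ = √141 = 11.8743
cos = 115/(√122·√141) = 115/√17202 = 0.8768

0.8768


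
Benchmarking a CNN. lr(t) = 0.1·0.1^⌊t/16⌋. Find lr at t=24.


n_drops = ⌊24/16⌋ = 1
lr = 0.1·0.1^1 = 0.1·0.1 = 0.01

0.01


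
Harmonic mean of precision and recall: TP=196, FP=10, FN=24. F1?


Precision = 196/206 = 0.9515
Recall = 196/220 = 0.8909
F1 = 2·P·R/(P+R) = 2·TP/(2·TP+FP+FN) = 392/(392+10+24) = 392/426 = 0.9202

0.9202


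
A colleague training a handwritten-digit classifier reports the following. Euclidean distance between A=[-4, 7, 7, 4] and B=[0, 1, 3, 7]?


d = √((-4-0)² + (7-1)² + (7-3)² + (4-7)²)
  = √(16 + 36 + 16 + 9)
  = √77 = 8.775

8.775


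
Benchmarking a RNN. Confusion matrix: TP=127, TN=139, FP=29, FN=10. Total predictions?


Total = TP + TN + FP + FN
= 127 + 139 + 29 + 10
= 305
(Predicted positive: 156, predicted negative: 149)

305


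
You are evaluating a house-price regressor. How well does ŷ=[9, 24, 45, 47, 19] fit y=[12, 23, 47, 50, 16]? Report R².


ȳ = 29.6
SS_res = Σ(y-ŷ)² = 32
SS_tot = Σ(y-ȳ)² = 1257.2
R² = 1 - SS_res/SS_tot = 1 - 0.0255 = 0.9745

0.9745


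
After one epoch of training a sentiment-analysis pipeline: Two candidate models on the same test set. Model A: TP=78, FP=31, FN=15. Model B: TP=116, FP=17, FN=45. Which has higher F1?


Model A: P=78/109=0.7156, R=78/93=0.8387, F1=2PR/(P+R)=2TP/(2TP+FP+FN)=156/202=0.7723
Model B: P=116/133=0.8722, R=116/161=0.7205, F1=2PR/(P+R)=2TP/(2TP+FP+FN)=232/294=0.7891
0.7723 < 0.7891 → Model B

Model B


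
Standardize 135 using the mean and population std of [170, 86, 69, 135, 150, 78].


μ = 114.6667, σ = 38.6767
z = (135 - 114.6667)/38.6767 = 0.5257

0.5257


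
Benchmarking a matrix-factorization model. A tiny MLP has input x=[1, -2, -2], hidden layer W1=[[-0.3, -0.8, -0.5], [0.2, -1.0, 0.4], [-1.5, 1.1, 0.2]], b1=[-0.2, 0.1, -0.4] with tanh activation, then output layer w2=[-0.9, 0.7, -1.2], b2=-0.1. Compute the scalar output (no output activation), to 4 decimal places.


z1[0] = (-0.3)·(1) + (-0.8)·(-2) + (-0.5)·(-2) - 0.2 = 2.1
z1[1] = (0.2)·(1) + (-1.0)·(-2) + (0.4)·(-2) + 0.1 = 1.5
z1[2] = (-1.5)·(1) + (1.1)·(-2) + (0.2)·(-2) - 0.4 = -4.5
h = tanh(z1) = [0.9705, 0.9051, -0.9998]
output = (-0.9)·(0.9705) + (0.7)·(0.9051) + (-1.2)·(-0.9998) - 0.1 = 0.8599

0.8599


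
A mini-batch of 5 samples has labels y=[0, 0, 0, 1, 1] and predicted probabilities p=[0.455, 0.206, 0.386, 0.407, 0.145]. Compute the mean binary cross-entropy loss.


L[0] = -ln(1-0.455) = -ln(0.545) = 0.607
L[1] = -ln(1-0.206) = -ln(0.794) = 0.2307
L[2] = -ln(1-0.386) = -ln(0.614) = 0.4878
L[3] = -ln(0.407) = 0.8989
L[4] = -ln(0.145) = 1.931
mean = (0.607 + 0.2307 + 0.4878 + 0.8989 + 1.931)/5 = 0.8311

0.8311


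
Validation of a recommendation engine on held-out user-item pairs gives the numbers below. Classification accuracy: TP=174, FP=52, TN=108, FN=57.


Accuracy = (TP+TN)/(TP+TN+FP+FN)
= (174+108)/(391)
= 282/391 = 72.12%

72.12%


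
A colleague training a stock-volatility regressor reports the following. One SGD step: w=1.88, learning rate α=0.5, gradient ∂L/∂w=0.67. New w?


w_new = w - α·∇
= 1.88 - 0.5·0.67
= 1.88 - 0.335
= 1.545

1.545


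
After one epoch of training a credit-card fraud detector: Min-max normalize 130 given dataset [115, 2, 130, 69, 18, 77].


min=2, max=130
(130-2)/(130-2) = 128/128 = 1.0

1.0


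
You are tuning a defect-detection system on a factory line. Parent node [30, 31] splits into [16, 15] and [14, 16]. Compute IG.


Parent = [30, 31], H_parent = 0.9998
H_left = 0.9992 (n=31), H_right = 0.9968 (n=30)
H_children = (31/61)·0.9992 + (30/61)·0.9968 = 0.998
IG = 0.9998 - 0.998 = 0.0018

0.0018


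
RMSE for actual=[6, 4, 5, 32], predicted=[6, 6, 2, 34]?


MSE = 17/4 = 4.25
RMSE = √(17/4) = 2.0616

2.0616


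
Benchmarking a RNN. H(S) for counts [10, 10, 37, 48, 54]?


Probabilities: [10/159, 10/159, 37/159, 48/159, 54/159] ≈ [0.0629, 0.0629, 0.2327, 0.3019, 0.3396]
H = -((10/159)·log₂(10/159) + (10/159)·log₂(10/159) + (37/159)·log₂(37/159) + (48/159)·log₂(48/159) + (54/159)·log₂(54/159))
  = 2.0423 bits

2.0423 bits


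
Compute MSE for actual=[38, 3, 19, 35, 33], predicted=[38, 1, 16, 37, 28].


Squared errors: (38-38)²=0, (3-1)²=4, (19-16)²=9, (35-37)²=4, (33-28)²=25
Sum = 42
MSE = 42/5 = 42/5

42/5


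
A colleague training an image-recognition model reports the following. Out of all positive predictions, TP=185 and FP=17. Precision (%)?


Precision = TP/(TP+FP)
= 185/(185+17)
= 185/202 = 91.58%

91.58%


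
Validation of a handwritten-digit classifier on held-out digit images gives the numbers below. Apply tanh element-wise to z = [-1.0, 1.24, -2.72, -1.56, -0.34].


tanh(-1.0) = -0.7616
tanh(1.24) = 0.8455
tanh(-2.72) = -0.9914
tanh(-1.56) = -0.9154
tanh(-0.34) = -0.3275
result = [-0.7616, 0.8455, -0.9914, -0.9154, -0.3275]

[-0.7616, 0.8455, -0.9914, -0.9154, -0.3275]


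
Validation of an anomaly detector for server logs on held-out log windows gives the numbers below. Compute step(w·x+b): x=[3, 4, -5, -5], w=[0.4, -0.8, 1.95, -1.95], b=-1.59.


z = (3)·(0.4) + (4)·(-0.8) + (-5)·(1.95) + (-5)·(-1.95) - 1.59
  = -3.59
step(z) = 0 (z<0)

0


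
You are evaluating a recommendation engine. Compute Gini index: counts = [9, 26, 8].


Probabilities: [9/43, 26/43, 8/43] ≈ [0.2093, 0.6047, 0.186]
Σpᵢ² = (81 + 676 + 64)/43² = 821/1849
Gini = 1 - Σpᵢ² = 1 - 821/1849 = 0.556

0.556


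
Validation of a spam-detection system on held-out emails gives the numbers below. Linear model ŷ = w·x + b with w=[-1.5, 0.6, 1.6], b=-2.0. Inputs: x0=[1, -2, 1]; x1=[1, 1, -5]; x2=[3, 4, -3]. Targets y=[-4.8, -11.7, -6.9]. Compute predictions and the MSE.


ŷ0 = (-1.5)·(1) + (0.6)·(-2) + (1.6)·(1) - 2.0 = -3.1
ŷ1 = (-1.5)·(1) + (0.6)·(1) + (1.6)·(-5) - 2.0 = -10.9
ŷ2 = (-1.5)·(3) + (0.6)·(4) + (1.6)·(-3) - 2.0 = -8.9
errors² = [2.89, 0.64, 4.0]
MSE = 7.5300/3 = 2.51

2.51


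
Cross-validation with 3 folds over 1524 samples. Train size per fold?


Fold size = 1524/3 = 508
Training per fold = 1524 - 508 = 1016

1016


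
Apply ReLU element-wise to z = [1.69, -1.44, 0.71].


ReLU(1.69) = max(0, 1.69) = 1.69
ReLU(-1.44) = max(0, -1.44) = 0.0
ReLU(0.71) = max(0, 0.71) = 0.71
result = [1.69, 0.0, 0.71]

[1.69, 0.0, 0.71]


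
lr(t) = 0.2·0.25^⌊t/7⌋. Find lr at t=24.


n_drops = ⌊24/7⌋ = 3
lr = 0.2·0.25^3 = 0.2·0.015625 = 0.003125

0.003125


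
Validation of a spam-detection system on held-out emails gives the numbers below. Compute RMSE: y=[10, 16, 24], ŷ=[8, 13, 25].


MSE = 14/3 = 4.6667
RMSE = √(14/3) = 2.1602

2.1602


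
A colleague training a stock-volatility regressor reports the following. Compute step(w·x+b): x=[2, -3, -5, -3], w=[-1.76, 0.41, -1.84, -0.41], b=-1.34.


z = (2)·(-1.76) + (-3)·(0.41) + (-5)·(-1.84) + (-3)·(-0.41) - 1.34
  = 4.34
step(z) = 1 (z≥0)

1


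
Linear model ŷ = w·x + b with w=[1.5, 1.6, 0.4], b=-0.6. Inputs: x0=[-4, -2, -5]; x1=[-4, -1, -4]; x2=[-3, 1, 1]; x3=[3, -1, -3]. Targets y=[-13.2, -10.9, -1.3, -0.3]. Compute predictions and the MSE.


ŷ0 = (1.5)·(-4) + (1.6)·(-2) + (0.4)·(-5) - 0.6 = -11.8
ŷ1 = (1.5)·(-4) + (1.6)·(-1) + (0.4)·(-4) - 0.6 = -9.8
ŷ2 = (1.5)·(-3) + (1.6)·(1) + (0.4)·(1) - 0.6 = -3.1
ŷ3 = (1.5)·(3) + (1.6)·(-1) + (0.4)·(-3) - 0.6 = 1.1
errors² = [1.96, 1.21, 3.24, 1.96]
MSE = 8.3700/4 = 2.0925

2.0925


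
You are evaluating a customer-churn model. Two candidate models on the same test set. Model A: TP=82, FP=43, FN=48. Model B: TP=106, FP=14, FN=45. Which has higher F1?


Model A: P=82/125=0.656, R=82/130=0.6308, F1=2PR/(P+R)=2TP/(2TP+FP+FN)=164/255=0.6431
Model B: P=106/120=0.8833, R=106/151=0.702, F1=2PR/(P+R)=2TP/(2TP+FP+FN)=212/271=0.7823
0.6431 < 0.7823 → Model B

Model B


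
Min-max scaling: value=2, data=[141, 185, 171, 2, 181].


min=2, max=185
(2-2)/(185-2) = 0/183 = 0.0

0.0


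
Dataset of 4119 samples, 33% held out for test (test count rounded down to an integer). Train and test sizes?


Test = ⌊4119·33/100⌋ = 1359
Train = 4119 - 1359 = 2760

Train: 2760, Test: 1359


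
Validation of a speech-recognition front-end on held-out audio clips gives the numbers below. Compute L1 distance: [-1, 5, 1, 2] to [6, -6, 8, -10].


d = |-1-6| + |5+ 6| + |1-8| + |2+ 10|
  = 7 + 11 + 7 + 12
  = 37

37


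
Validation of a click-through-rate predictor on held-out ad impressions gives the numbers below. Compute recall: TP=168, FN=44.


Recall = TP/(TP+FN)
= 168/(168+44)
= 168/212 = 79.25%

79.25%


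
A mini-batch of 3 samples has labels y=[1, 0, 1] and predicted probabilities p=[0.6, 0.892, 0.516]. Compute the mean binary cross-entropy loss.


L[0] = -ln(0.6) = 0.5108
L[1] = -ln(1-0.892) = -ln(0.108) = 2.2256
L[2] = -ln(0.516) = 0.6616
mean = (0.5108 + 2.2256 + 0.6616)/3 = 1.1327

1.1327


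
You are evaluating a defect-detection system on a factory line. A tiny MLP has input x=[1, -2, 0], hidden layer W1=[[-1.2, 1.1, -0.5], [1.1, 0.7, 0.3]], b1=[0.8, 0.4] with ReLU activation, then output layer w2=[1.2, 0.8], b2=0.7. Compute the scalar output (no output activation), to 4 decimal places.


z1[0] = (-1.2)·(1) + (1.1)·(-2) + (-0.5)·(0) + 0.8 = -2.6
z1[1] = (1.1)·(1) + (0.7)·(-2) + (0.3)·(0) + 0.4 = 0.1
h = ReLU(z1) = [0.0, 0.1]
output = (1.2)·(0.0) + (0.8)·(0.1) + 0.7 = 0.78

0.78


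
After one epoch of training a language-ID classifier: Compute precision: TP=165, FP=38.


Precision = TP/(TP+FP)
= 165/(165+38)
= 165/203 = 81.28%

81.28%


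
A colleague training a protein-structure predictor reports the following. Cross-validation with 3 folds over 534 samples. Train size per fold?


Fold size = 534/3 = 178
Training per fold = 534 - 178 = 356

356


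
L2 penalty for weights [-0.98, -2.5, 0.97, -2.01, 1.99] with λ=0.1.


‖w‖₂² = (-0.98)² + (-2.5)² + (0.97)² + (-2.01)² + (1.99)²
     = 0.9604 + 6.25 + 0.9409 + 4.0401 + 3.9601
     = 16.1515
λ·‖w‖₂² = 0.1·16.1515 = 1.61515

1.61515


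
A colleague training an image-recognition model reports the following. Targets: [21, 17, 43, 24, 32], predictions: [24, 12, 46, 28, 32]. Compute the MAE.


Absolute errors: |21-24|=3, |17-12|=5, |43-46|=3, |24-28|=4, |32-32|=0
Sum = 15
MAE = 15/5 = 3

3


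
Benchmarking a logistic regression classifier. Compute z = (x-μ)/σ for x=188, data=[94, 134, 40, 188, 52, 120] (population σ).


μ = 104.6667, σ = 50.1819
z = (188 - 104.6667)/50.1819 = 1.6606

1.6606


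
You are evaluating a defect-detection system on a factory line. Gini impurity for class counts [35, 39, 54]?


Probabilities: [35/128, 39/128, 54/128] ≈ [0.2734, 0.3047, 0.4219]
Σpᵢ² = (1225 + 1521 + 2916)/128² = 5662/16384
Gini = 1 - Σpᵢ² = 1 - 5662/16384 = 0.6544

0.6544


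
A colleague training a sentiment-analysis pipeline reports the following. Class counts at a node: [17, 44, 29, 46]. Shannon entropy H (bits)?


Probabilities: [17/136, 44/136, 29/136, 46/136] ≈ [0.125, 0.3235, 0.2132, 0.3382]
H = -((17/136)·log₂(17/136) + (44/136)·log₂(44/136) + (29/136)·log₂(29/136) + (46/136)·log₂(46/136))
  = 1.9061 bits

1.9061 bits


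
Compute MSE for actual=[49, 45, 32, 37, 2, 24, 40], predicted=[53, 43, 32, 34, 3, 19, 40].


Squared errors: (49-53)²=16, (45-43)²=4, (32-32)²=0, (37-34)²=9, (2-3)²=1, (24-19)²=25, (40-40)²=0
Sum = 55
MSE = 55/7 = 55/7

55/7


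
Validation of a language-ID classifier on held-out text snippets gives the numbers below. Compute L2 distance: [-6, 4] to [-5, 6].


d = √((-6+ 5)² + (4-6)²)
  = √(1 + 4)
  = √5 = 2.2361

2.2361


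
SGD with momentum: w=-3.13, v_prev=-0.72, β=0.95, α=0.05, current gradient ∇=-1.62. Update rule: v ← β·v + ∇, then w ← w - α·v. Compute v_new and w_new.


v_new = 0.95·-0.72 - 1.62 = -0.684 - 1.62 = -2.304
w_new = -3.13 - 0.05·-2.304 = -3.13 + 0.1152 = -3.0148

v_new=-2.304, w_new=-3.0148


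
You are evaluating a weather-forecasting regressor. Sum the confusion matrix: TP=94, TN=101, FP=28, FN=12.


Total = TP + TN + FP + FN
= 94 + 101 + 28 + 12
= 235
(Predicted positive: 122, predicted negative: 113)

235


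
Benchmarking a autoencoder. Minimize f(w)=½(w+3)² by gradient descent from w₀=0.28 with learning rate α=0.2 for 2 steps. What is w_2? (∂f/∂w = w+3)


step 1: grad = 0.28+3 = 3.28; w = 0.28 - 0.2·(3.28) = -0.376
step 2: grad = -0.376+3 = 2.624; w = -0.376 - 0.2·(2.624) = -0.9008

-0.9008


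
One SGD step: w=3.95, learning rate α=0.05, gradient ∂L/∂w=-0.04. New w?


w_new = w - α·∇
= 3.95 - 0.05·-0.04
= 3.95 + 0.002
= 3.952

3.952


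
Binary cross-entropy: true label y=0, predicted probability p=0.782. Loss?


BCE = -[y·ln(p) + (1-y)·ln(1-p)]
= -0 - 1·ln(1-0.782)
= -ln(0.218) = 1.5233

1.5233


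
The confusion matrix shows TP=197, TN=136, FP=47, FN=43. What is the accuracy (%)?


Accuracy = (TP+TN)/(TP+TN+FP+FN)
= (197+136)/(423)
= 333/423 = 78.72%

78.72%


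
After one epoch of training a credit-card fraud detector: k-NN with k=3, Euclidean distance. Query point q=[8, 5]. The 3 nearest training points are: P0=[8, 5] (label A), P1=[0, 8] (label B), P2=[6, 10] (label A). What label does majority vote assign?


d(q,P0) = 0.0  (label A)
d(q,P1) = 8.544  (label B)
d(q,P2) = 5.3852  (label A)
Votes: A=2, B=1
Majority → A

A


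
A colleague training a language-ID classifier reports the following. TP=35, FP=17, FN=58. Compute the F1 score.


Precision = 35/52 = 0.6731
Recall = 35/93 = 0.3763
F1 = 2·P·R/(P+R) = 2·TP/(2·TP+FP+FN) = 70/(70+17+58) = 70/145 = 0.4828

0.4828


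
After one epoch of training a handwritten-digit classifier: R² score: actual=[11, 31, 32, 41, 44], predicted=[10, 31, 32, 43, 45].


ȳ = 31.8
SS_res = Σ(y-ŷ)² = 6
SS_tot = Σ(y-ȳ)² = 666.8
R² = 1 - SS_res/SS_tot = 1 - 0.009 = 0.991

0.991


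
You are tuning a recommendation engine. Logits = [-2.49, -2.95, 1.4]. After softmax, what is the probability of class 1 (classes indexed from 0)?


Exponentials: e^-2.49=0.0829, e^-2.95=0.0523, e^1.4=4.0552
Sum = 4.1904
Softmax = [0.0198, 0.0125, 0.9677]
p[1] = 0.0523/4.1904 = 0.0125

0.0125


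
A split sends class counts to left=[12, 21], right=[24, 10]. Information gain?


Parent = [36, 31], H_parent = 0.996
H_left = 0.9457 (n=33), H_right = 0.874 (n=34)
H_children = (33/67)·0.9457 + (34/67)·0.874 = 0.9093
IG = 0.996 - 0.9093 = 0.0867

0.0867


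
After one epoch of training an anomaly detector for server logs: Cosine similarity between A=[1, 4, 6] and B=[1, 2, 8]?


A·B = 1·1 + 4·2 + 6·8 = 57
‖A‖ = √53 = 7.2801, ‖B‖ = √69 = 8.3066
cos = 57/(√53·√69) = 57/√3657 = 0.9426

0.9426


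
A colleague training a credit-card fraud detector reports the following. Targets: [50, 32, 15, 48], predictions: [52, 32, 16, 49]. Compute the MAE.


Absolute errors: |50-52|=2, |32-32|=0, |15-16|=1, |48-49|=1
Sum = 4
MAE = 4/4 = 1

1


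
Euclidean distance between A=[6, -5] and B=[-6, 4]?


d = √((6+ 6)² + (-5-4)²)
  = √(144 + 81)
  = √225 = 15.0

15.0


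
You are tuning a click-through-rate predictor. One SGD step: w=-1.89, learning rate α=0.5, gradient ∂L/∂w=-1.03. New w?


w_new = w - α·∇
= -1.89 - 0.5·-1.03
= -1.89 + 0.515
= -1.375

-1.375


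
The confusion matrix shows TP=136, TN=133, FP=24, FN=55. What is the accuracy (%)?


Accuracy = (TP+TN)/(TP+TN+FP+FN)
= (136+133)/(348)
= 269/348 = 77.3%

77.3%


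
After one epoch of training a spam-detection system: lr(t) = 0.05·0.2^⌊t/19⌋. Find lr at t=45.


n_drops = ⌊45/19⌋ = 2
lr = 0.05·0.2^2 = 0.05·0.04 = 0.002

0.002


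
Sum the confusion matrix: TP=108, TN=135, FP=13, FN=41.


Total = TP + TN + FP + FN
= 108 + 135 + 13 + 41
= 297
(Predicted positive: 121, predicted negative: 176)

297


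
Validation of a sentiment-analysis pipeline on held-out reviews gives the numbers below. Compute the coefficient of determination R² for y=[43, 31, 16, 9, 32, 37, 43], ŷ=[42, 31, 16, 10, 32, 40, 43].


ȳ = 30.1429
SS_res = Σ(y-ŷ)² = 11
SS_tot = Σ(y-ȳ)² = 1028.86
R² = 1 - SS_res/SS_tot = 1 - 0.0107 = 0.9893

0.9893


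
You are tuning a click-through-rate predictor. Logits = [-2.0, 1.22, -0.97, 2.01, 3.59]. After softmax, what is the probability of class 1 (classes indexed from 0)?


Exponentials: e^-2.0=0.1353, e^1.22=3.3872, e^-0.97=0.3791, e^2.01=7.4633, e^3.59=36.2341
Sum = 47.599
Softmax = [0.0028, 0.0712, 0.008, 0.1568, 0.7612]
p[1] = 3.3872/47.599 = 0.0712

0.0712


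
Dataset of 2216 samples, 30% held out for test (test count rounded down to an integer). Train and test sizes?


Test = ⌊2216·30/100⌋ = 664
Train = 2216 - 664 = 1552

Train: 1552, Test: 664


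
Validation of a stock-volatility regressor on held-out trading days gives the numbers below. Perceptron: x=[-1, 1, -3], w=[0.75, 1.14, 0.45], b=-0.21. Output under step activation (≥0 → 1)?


z = (-1)·(0.75) + (1)·(1.14) + (-3)·(0.45) - 0.21
  = -1.17
step(z) = 0 (z<0)

0


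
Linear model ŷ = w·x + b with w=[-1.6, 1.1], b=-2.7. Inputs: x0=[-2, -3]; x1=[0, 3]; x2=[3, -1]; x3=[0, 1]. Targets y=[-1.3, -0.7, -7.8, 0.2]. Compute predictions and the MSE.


ŷ0 = (-1.6)·(-2) + (1.1)·(-3) - 2.7 = -2.8
ŷ1 = (-1.6)·(0) + (1.1)·(3) - 2.7 = 0.6
ŷ2 = (-1.6)·(3) + (1.1)·(-1) - 2.7 = -8.6
ŷ3 = (-1.6)·(0) + (1.1)·(1) - 2.7 = -1.6
errors² = [2.25, 1.69, 0.64, 3.24]
MSE = 7.8200/4 = 1.955

1.955


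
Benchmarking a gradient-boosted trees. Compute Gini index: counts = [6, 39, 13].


Probabilities: [6/58, 39/58, 13/58] ≈ [0.1034, 0.6724, 0.2241]
Σpᵢ² = (36 + 1521 + 169)/58² = 1726/3364
Gini = 1 - Σpᵢ² = 1 - 1726/3364 = 0.4869

0.4869


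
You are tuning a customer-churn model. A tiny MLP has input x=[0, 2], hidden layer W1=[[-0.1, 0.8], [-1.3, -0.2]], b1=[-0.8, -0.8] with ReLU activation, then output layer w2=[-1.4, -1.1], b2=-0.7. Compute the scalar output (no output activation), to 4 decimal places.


z1[0] = (-0.1)·(0) + (0.8)·(2) - 0.8 = 0.8
z1[1] = (-1.3)·(0) + (-0.2)·(2) - 0.8 = -1.2
h = ReLU(z1) = [0.8, 0.0]
output = (-1.4)·(0.8) + (-1.1)·(0.0) - 0.7 = -1.82

-1.82


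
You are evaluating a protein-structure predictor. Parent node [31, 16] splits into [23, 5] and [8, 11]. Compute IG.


Parent = [31, 16], H_parent = 0.9252
H_left = 0.6769 (n=28), H_right = 0.9819 (n=19)
H_children = (28/47)·0.6769 + (19/47)·0.9819 = 0.8002
IG = 0.9252 - 0.8002 = 0.125

0.125


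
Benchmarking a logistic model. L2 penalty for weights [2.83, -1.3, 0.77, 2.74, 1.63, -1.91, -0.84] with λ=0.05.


‖w‖₂² = (2.83)² + (-1.3)² + (0.77)² + (2.74)² + (1.63)² + (-1.91)² + (-0.84)²
     = 8.0089 + 1.69 + 0.5929 + 7.5076 + 2.6569 + 3.6481 + 0.7056
     = 24.81
λ·‖w‖₂² = 0.05·24.81 = 1.2405

1.2405


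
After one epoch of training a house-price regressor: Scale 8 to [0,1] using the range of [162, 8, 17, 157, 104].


min=8, max=162
(8-8)/(162-8) = 0/154 = 0.0

0.0


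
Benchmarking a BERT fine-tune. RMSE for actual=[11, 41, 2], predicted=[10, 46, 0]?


MSE = 30/3 = 10
RMSE = √(30/3) = 3.1623

3.1623
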